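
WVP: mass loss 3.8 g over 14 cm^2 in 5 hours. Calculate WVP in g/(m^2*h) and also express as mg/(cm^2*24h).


WVP = 542.86 g/(m^2*h)
Daily rate = 1302.86 mg/(cm^2*24h)


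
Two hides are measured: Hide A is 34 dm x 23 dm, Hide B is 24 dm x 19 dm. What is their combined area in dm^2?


1238 dm^2


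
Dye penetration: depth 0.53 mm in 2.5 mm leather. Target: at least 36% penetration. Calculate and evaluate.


Penetration = 0.53 / 2.5 x 100 = 21.2%
Target: 36%
Meets target: No


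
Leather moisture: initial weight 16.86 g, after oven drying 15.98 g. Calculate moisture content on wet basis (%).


Moisture = 16.86 - 15.98 = 0.88 g
MC = 0.88 / 16.86 x 100 = 5.2%


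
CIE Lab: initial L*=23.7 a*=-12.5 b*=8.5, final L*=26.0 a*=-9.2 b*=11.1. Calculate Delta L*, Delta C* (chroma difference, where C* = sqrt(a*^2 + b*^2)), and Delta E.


Delta L* = 2.3
Delta C* = -0.70
Delta E = 4.79


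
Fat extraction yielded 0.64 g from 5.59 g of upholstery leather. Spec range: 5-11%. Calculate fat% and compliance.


Fat content = 11.4%
Compliant: No

Fat% = 0.64 / 5.59 x 100 = 11.4%
Spec range: 5-11%
Compliant: No


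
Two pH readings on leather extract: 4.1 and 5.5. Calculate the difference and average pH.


Difference = |4.1 - 5.5| = 1.4
Average = (4.1 + 5.5) / 2 = 4.80


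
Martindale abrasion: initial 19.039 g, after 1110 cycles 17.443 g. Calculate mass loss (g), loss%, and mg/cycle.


Mass loss = 1.596 g
Loss = 8.38%
Rate = 1.438 mg/cycle


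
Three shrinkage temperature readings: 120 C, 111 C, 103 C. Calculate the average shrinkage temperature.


111.3 C

Average = (120 + 111 + 103) / 3
Average = 334 / 3 = 111.3 C


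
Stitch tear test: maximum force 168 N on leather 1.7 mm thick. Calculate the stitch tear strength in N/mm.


98.8 N/mm

Stitch tear strength = force / thickness
STS = 168 / 1.7 = 98.8 N/mm


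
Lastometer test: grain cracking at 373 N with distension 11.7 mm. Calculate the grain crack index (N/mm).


31.9 N/mm


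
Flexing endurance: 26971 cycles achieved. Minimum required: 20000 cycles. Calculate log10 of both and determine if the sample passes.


log10(26971) = 4.43
log10(20000) = 4.30
Passes: Yes


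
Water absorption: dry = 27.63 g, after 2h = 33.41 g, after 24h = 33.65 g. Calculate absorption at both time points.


WA (2h) = (33.41 - 27.63) / 27.63 x 100 = 20.9%
WA (24h) = (33.65 - 27.63) / 27.63 x 100 = 21.8%


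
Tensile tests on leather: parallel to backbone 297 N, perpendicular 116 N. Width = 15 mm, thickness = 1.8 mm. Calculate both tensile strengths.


Area = 15 x 1.8 = 27.0 mm^2
TS (parallel) = 297 / 27.0 = 11.00 N/mm^2
TS (perpendicular) = 116 / 27.0 = 4.30 N/mm^2


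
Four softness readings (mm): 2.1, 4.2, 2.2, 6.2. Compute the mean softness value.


3.68 mm

Sum = 2.1 + 4.2 + 2.2 + 6.2
Mean = 14.7 / 4 = 3.68 mm


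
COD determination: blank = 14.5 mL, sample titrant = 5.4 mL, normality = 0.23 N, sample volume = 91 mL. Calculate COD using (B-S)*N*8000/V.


184.0 mg/L


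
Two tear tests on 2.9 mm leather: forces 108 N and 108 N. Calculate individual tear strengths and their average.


Tear 1 = 37.2 N/mm
Tear 2 = 37.2 N/mm
Average = 37.2 N/mm

Tear 1 = 108 / 2.9 = 37.2 N/mm
Tear 2 = 108 / 2.9 = 37.2 N/mm
Average = (37.2 + 37.2) / 2 = 37.2 N/mm


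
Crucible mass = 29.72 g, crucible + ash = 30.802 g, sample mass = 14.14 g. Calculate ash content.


Ash mass = 1.082 g
Ash content = 7.65%

Ash mass = 30.802 - 29.72 = 1.082 g
Ash% = 1.082 / 14.14 x 100 = 7.65%


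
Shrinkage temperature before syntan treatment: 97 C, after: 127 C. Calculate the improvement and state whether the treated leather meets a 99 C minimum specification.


Improvement = 127 - 97 = 30 C
Spec check: 127 C >= 99 C? Yes


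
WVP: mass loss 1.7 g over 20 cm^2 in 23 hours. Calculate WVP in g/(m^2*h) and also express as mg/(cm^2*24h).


WVP = 36.96 g/(m^2*h)
Daily rate = 88.70 mg/(cm^2*24h)

WVP = 1.7 / (20 x 23) x 10000 = 36.96 g/(m^2*h)
Mass loss in mg = 1.7 x 1000 = 1700 mg
Per cm^2 per 24h in mg: 1700 x 24 / (20 x 23) = 40800 / 460 = 88.70 mg/(cm^2*24h)


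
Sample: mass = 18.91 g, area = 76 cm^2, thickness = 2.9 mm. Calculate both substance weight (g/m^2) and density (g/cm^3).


SW = 18.91 / 76 x 10000 = 2488.2 g/m^2
Volume = 76 x 2.9 / 10 = 22.04 cm^3
Density = 18.91 / 22.04 = 0.858 g/cm^3


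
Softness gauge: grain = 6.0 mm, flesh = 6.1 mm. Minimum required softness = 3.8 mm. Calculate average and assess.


Average = (6.0 + 6.1) / 2 = 6.05 mm
Minimum = 3.8 mm
Meets requirement: Yes


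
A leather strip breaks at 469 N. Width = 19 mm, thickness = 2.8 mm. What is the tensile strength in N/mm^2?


8.82 N/mm^2


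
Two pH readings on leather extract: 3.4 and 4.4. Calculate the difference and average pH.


Difference = 1.0
Average pH = 3.90

Difference = |3.4 - 4.4| = 1.0
Average = (3.4 + 4.4) / 2 = 3.90


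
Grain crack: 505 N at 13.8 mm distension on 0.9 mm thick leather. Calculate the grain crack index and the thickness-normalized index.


Crack index = 36.6 N/mm
Normalized index = 40.7 N/mm per mm

Crack index = 505 / 13.8 = 36.6 N/mm
Normalized = 36.6 / 0.9 = 40.7 N/mm per mm


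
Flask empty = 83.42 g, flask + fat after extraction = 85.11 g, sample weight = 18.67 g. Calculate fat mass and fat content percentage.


Fat mass = 85.11 - 83.42 = 1.69 g
Fat% = 1.69 / 18.67 x 100 = 9.1%


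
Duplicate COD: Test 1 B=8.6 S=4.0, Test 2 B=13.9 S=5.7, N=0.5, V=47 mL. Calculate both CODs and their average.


COD1 = 391.5 mg/L
COD2 = 697.9 mg/L
Average = 544.7 mg/L


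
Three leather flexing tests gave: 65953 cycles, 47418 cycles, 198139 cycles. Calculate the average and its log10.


Average = 103837 cycles
log10 = 5.02


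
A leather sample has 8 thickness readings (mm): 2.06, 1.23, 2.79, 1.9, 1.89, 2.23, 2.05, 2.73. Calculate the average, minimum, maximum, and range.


Average = 2.11 mm
Min = 1.23 mm
Max = 2.79 mm
Range = 1.56 mm

Sum = 16.88
Average = 16.88 / 8 = 2.11 mm
Minimum = 1.23 mm
Maximum = 2.79 mm
Range = 2.79 - 1.23 = 1.56 mm


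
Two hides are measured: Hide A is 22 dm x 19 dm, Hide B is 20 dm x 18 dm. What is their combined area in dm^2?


778 dm^2

Hide A area = 22 x 19 = 418 dm^2
Hide B area = 20 x 18 = 360 dm^2
Total = 418 + 360 = 778 dm^2


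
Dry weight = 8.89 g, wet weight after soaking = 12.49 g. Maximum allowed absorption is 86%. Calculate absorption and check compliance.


Absorption = 40.5%
Compliant: Yes


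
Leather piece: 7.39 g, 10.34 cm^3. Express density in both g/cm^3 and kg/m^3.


Density = 7.39 / 10.34 = 0.715 g/cm^3
Convert: 0.715 x 1000 = 715 kg/m^3


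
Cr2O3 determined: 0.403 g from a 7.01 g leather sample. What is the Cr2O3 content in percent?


Cr2O3% = 0.403 / 7.01 x 100
Cr2O3% = 5.75%


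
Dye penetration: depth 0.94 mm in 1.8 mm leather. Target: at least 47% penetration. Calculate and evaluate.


Penetration = 52.2%
Meets target: Yes

Penetration = 0.94 / 1.8 x 100 = 52.2%
Target: 47%
Meets target: Yes


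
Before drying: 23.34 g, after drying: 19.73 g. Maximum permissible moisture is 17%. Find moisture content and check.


Moisture content = 15.5%
Acceptable: Yes

MC = (23.34 - 19.73) / 23.34 x 100 = 15.5%
Maximum: 17%
Acceptable: Yes


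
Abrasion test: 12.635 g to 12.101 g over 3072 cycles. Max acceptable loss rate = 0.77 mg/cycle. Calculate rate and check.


Rate = 0.174 mg/cycle
Passes: Yes

Loss = 12.635 - 12.101 = 0.534 g
Rate = 0.534 g / 3072 cycles x 1000 = 0.174 mg/cycle
Max = 0.77 mg/cycle
Passes: Yes


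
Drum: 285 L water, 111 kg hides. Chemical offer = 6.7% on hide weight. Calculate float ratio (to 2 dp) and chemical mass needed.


Float ratio = 285 / 111 = 2.57
Chemical = 111 x 6.7 / 100 = 7.437 kg


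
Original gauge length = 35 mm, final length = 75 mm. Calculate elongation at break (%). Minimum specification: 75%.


Elongation = 114.3%
Meets spec: Yes

Extension = 75 - 35 = 40 mm
Elongation = 40 / 35 x 100 = 114.3%
Minimum required: 75%
Meets specification: Yes


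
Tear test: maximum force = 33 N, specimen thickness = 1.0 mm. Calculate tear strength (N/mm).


Tear strength = force / thickness
Tear = 33 / 1.0 = 33.0 N/mm


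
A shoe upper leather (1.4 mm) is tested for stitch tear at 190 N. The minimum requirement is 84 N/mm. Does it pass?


STS = 190 / 1.4 = 135.7 N/mm
Minimum required: 84 N/mm
Passes: Yes


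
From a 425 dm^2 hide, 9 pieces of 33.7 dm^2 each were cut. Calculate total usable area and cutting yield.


Total usable = 9 x 33.7 = 303.3 dm^2
Yield = 303.3 / 425 x 100 = 71.4%


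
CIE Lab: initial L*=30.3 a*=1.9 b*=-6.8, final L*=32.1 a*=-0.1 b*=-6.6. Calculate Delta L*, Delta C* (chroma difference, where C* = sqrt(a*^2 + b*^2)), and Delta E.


Delta L* = 32.1 - 30.3 = 1.8
C1* = sqrt((1.9)^2 + (-6.8)^2) = 7.060
C2* = sqrt((-0.1)^2 + (-6.6)^2) = 6.601
Delta C* = 6.601 - 7.060 = -0.46
Delta E = sqrt((1.8)^2 + (-2.0)^2 + (0.2)^2) = 2.70


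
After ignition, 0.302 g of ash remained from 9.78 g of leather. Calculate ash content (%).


3.09%

Ash% = 0.302 / 9.78 x 100
Ash% = 3.09%


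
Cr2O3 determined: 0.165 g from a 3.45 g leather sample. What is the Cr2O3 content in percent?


4.78%


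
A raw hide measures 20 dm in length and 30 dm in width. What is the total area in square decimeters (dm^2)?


Area = length x width
Area = 20 x 30 = 600 dm^2


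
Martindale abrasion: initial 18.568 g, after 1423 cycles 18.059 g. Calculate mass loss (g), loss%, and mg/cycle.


Mass loss = 0.509 g
Loss = 2.74%
Rate = 0.358 mg/cycle


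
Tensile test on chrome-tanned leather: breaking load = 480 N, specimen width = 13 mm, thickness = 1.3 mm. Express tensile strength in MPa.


Cross-section = 13 x 1.3 = 16.9 mm^2
TS = 480 / 16.9 = 28.40 MPa
(1 N/mm^2 = 1 MPa)


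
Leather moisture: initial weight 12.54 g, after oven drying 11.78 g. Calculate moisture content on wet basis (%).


6.1%


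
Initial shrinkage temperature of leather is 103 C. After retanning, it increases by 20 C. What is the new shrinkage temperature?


New Ts = 103 + 20 = 123 C


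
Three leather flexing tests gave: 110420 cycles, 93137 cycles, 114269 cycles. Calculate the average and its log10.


Average = 105942 cycles
log10 = 5.03

Average = (110420 + 93137 + 114269) / 3 = 105942 cycles
log10(105942) = 5.03


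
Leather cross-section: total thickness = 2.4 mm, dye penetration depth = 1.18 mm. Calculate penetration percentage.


Penetration% = 1.18 / 2.4 x 100
Penetration = 49.2%


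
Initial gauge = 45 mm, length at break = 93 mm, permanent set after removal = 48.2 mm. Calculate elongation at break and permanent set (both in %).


Elongation at break = (93 - 45) / 45 x 100 = 106.7%
Permanent set = (48.2 - 45) / 45 x 100 = 7.1%


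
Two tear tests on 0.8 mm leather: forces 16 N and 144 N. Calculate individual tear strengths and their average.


Tear 1 = 16 / 0.8 = 20.0 N/mm
Tear 2 = 144 / 0.8 = 180.0 N/mm
Average = (20.0 + 180.0) / 2 = 100.0 N/mm


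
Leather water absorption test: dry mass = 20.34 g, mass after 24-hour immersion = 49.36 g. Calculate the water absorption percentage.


Water absorbed = 49.36 - 20.34 = 29.02 g
WA% = 29.02 / 20.34 x 100 = 142.7%


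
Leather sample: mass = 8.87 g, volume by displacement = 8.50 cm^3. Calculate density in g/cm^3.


1.044 g/cm^3

Density = mass / volume
Density = 8.87 / 8.50 = 1.044 g/cm^3


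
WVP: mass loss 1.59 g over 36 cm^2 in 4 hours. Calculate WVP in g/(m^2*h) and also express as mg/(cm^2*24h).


WVP = 1.59 / (36 x 4) x 10000 = 110.42 g/(m^2*h)
Mass loss in mg = 1.59 x 1000 = 1590 mg
Per cm^2 per 24h in mg: 1590 x 24 / (36 x 4) = 38160 / 144 = 265.00 mg/(cm^2*24h)


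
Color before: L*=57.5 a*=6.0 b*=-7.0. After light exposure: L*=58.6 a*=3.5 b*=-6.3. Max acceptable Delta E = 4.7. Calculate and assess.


dL = 1.1, da = -2.5, db = 0.7
dE = sqrt((1.1)^2 + (-2.5)^2 + (0.7)^2) = 2.82
Max = 4.7
Passes: Yes


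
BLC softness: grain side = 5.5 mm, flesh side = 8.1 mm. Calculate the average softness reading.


6.80 mm


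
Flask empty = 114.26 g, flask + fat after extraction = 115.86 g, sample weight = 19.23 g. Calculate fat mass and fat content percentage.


Fat mass = 115.86 - 114.26 = 1.60 g
Fat% = 1.60 / 19.23 x 100 = 8.3%


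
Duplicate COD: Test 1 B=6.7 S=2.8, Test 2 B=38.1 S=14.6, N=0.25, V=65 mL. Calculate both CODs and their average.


COD1 = 120.0 mg/L
COD2 = 723.1 mg/L
Average = 421.6 mg/L

COD1 = (6.7 - 2.8) x 0.25 x 8000 / 65 = 120.0 mg/L
COD2 = (38.1 - 14.6) x 0.25 x 8000 / 65 = 723.1 mg/L
Average = (120.0 + 723.1) / 2 = 421.6 mg/L


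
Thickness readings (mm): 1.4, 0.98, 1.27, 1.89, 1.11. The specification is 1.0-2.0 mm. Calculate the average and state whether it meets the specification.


Sum = 6.65
Average = 6.65 / 5 = 1.33 mm
Specification range: 1.0 to 2.0 mm
Within spec: Yes


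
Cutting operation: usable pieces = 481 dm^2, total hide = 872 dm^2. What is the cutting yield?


55.2%

Yield = usable / total x 100
Yield = 481 / 872 x 100 = 55.2%


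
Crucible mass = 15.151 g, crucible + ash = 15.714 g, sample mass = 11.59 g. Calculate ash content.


Ash mass = 0.563 g
Ash content = 4.86%

Ash mass = 15.714 - 15.151 = 0.563 g
Ash% = 0.563 / 11.59 x 100 = 4.86%


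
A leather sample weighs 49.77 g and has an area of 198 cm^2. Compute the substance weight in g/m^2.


Substance weight = mass / area x 10000
SW = 49.77 / 198 x 10000
SW = 2513.6 g/m^2


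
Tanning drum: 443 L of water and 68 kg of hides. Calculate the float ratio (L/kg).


6.5


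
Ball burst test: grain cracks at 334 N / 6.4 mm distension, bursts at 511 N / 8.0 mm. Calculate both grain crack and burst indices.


Crack index = 52.2 N/mm
Burst index = 63.9 N/mm


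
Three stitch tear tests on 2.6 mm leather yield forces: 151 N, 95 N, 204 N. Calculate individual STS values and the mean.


STS1 = 58.1 N/mm
STS2 = 36.5 N/mm
STS3 = 78.5 N/mm
Mean = 57.7 N/mm

STS1 = 151 / 2.6 = 58.1 N/mm
STS2 = 95 / 2.6 = 36.5 N/mm
STS3 = 204 / 2.6 = 78.5 N/mm
Mean = (58.1 + 36.5 + 78.5) / 3 = 57.7 N/mm


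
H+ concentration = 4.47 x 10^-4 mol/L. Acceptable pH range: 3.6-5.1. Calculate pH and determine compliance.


pH = 3.35
Compliant: No

pH = -log10(4.47 x 10^-4) = 3.35
Range: 3.6 to 5.1
Compliant: No


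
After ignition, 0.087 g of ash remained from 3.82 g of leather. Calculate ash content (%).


2.28%

Ash% = 0.087 / 3.82 x 100
Ash% = 2.28%


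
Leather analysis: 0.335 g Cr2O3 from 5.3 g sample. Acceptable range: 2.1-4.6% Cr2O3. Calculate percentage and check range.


Cr2O3% = 0.335 / 5.3 x 100 = 6.32%
Acceptable range: 2.1 to 4.6%
Within range: No


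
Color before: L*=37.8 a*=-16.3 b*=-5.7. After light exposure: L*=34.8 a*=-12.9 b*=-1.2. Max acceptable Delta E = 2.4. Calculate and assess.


Delta E = 6.39
Passes: No


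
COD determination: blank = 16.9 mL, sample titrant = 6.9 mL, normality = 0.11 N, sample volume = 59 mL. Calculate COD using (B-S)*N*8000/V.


149.2 mg/L

COD = (16.9 - 6.9) x 0.11 x 8000 / 59
COD = 10.0 x 0.11 x 8000 / 59
COD = 149.2 mg/L


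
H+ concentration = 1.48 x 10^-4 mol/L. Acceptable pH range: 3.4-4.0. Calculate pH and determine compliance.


pH = -log10(1.48 x 10^-4) = 3.83
Range: 3.4 to 4.0
Compliant: Yes


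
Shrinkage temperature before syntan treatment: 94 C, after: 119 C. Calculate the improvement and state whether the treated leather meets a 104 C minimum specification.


Improvement = 25 C
Meets 104 C spec: Yes

Improvement = 119 - 94 = 25 C
Spec check: 119 C >= 104 C? Yes


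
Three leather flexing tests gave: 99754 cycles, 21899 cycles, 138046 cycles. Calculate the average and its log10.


Average = 86566 cycles
log10 = 4.94

Average = (99754 + 21899 + 138046) / 3 = 86566 cycles
log10(86566) = 4.94


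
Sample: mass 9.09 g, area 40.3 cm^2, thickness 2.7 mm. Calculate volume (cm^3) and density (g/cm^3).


Volume = 10.881 cm^3
Density = 0.835 g/cm^3


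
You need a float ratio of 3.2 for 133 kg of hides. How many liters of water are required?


Water = hide weight x target ratio
Water = 133 x 3.2 = 425.6 L


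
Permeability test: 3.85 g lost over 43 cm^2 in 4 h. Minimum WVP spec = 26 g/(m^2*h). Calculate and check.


WVP = 223.84 g/(m^2*h)
Meets specification: Yes

WVP = 3.85 / (43 x 4) x 10000 = 223.84 g/(m^2*h)
Minimum: 26 g/(m^2*h)
Meets spec: Yes


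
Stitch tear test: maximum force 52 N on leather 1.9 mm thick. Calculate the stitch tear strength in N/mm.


27.4 N/mm


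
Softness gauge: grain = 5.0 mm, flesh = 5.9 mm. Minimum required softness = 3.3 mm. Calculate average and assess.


Average softness = 5.45 mm
Meets requirement: Yes


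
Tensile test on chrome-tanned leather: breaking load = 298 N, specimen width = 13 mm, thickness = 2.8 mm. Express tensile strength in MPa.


Cross-section = 13 x 2.8 = 36.4 mm^2
TS = 298 / 36.4 = 8.19 MPa
(1 N/mm^2 = 1 MPa)


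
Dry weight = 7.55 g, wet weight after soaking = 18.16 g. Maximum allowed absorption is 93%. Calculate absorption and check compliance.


WA = (18.16 - 7.55) / 7.55 x 100 = 140.5%
Maximum allowed: 93%
Compliant: No


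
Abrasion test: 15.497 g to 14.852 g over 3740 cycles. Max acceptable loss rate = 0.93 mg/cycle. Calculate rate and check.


Rate = 0.172 mg/cycle
Passes: Yes

Loss = 15.497 - 14.852 = 0.645 g
Rate = 0.645 g / 3740 cycles x 1000 = 0.172 mg/cycle
Max = 0.93 mg/cycle
Passes: Yes


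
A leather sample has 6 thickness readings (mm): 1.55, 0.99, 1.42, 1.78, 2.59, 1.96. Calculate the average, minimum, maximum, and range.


Average = 1.72 mm
Min = 0.99 mm
Max = 2.59 mm
Range = 1.60 mm

Sum = 10.29
Average = 10.29 / 6 = 1.72 mm
Minimum = 0.99 mm
Maximum = 2.59 mm
Range = 2.59 - 0.99 = 1.60 mm


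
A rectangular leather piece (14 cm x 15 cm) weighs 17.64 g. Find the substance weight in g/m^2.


Area = 14 x 15 = 210 cm^2
SW = 17.64 / 210 x 10000 = 840.0 g/m^2


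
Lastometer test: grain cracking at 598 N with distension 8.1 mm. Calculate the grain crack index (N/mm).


Grain crack index = force / distension
Index = 598 / 8.1 = 73.8 N/mm


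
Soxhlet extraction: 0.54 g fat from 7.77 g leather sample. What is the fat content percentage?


6.9%

Fat content = 0.54 / 7.77 x 100
Fat = 6.9%


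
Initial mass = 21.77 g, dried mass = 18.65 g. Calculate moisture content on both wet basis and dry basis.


Wet basis = 14.3%
Dry basis = 16.7%


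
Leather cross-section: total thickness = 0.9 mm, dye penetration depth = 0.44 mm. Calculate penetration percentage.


48.9%

Penetration% = 0.44 / 0.9 x 100
Penetration = 48.9%


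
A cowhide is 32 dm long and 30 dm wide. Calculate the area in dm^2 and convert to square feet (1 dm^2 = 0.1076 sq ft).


Area = 32 x 30 = 960 dm^2
Conversion: 960 x 0.1076 = 103.30 sq ft


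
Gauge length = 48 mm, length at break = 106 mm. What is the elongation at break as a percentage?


Extension = 106 - 48 = 58 mm
Elongation = 58 / 48 x 100 = 120.8%


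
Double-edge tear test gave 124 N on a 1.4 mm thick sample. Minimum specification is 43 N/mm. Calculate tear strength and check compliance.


Tear strength = 88.6 N/mm
Compliant: Yes

Tear strength = 124 / 1.4 = 88.6 N/mm
Required minimum = 43 N/mm
Compliant: Yes


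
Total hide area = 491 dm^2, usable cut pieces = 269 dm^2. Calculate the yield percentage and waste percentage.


Yield = 269 / 491 x 100 = 54.8%
Waste = 491 - 269 = 222 dm^2
Waste% = 100 - 54.8 = 45.2%


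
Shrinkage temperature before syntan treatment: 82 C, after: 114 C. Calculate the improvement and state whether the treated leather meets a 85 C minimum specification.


Improvement = 32 C
Meets 85 C spec: Yes

Improvement = 114 - 82 = 32 C
Spec check: 114 C >= 85 C? Yes


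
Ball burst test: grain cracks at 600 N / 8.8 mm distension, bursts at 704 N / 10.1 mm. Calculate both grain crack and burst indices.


Crack index = 600 / 8.8 = 68.2 N/mm
Burst index = 704 / 10.1 = 69.7 N/mm


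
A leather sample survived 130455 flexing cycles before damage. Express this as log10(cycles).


log10(130455) = 5.12


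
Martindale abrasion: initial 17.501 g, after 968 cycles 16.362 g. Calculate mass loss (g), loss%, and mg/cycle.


Mass loss = 1.139 g
Loss = 6.51%
Rate = 1.177 mg/cycle

Loss = 17.501 - 16.362 = 1.139 g
Loss% = 1.139 / 17.501 x 100 = 6.51%
Rate = 1.139 / 968 x 1000 = 1.177 mg/cycle


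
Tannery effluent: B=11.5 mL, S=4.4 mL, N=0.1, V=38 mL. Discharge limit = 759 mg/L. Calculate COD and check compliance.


COD = (11.5 - 4.4) x 0.1 x 8000 / 38 = 149.5 mg/L
Limit: 759 mg/L
Compliant: Yes


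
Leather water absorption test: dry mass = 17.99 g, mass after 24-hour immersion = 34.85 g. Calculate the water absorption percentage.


93.7%

Water absorbed = 34.85 - 17.99 = 16.86 g
WA% = 16.86 / 17.99 x 100 = 93.7%


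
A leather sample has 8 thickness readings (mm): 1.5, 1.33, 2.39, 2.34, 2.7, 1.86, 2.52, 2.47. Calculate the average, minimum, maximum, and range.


Average = 2.14 mm
Min = 1.33 mm
Max = 2.7 mm
Range = 1.37 mm

Sum = 17.11
Average = 17.11 / 8 = 2.14 mm
Minimum = 1.33 mm
Maximum = 2.7 mm
Range = 2.7 - 1.33 = 1.37 mm


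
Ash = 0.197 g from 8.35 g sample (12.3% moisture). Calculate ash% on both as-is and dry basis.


As-is ash = 2.36%
Dry-basis ash = 2.69%

As-is ash% = 0.197 / 8.35 x 100 = 2.36%
Dry mass = 8.35 x (100 - 12.3) / 100 = 7.32295 g
Dry-basis ash% = 0.197 / 7.32295 x 100 = 2.69%


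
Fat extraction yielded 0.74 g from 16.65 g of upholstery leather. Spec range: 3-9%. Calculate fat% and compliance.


Fat% = 0.74 / 16.65 x 100 = 4.4%
Spec range: 3-9%
Compliant: Yes


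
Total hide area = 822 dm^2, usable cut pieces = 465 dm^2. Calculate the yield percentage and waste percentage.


Yield = 56.6%
Waste = 43.4%

Yield = 465 / 822 x 100 = 56.6%
Waste = 822 - 465 = 357 dm^2
Waste% = 100 - 56.6 = 43.4%


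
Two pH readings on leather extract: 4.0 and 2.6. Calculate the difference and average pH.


Difference = 1.4
Average pH = 3.30

Difference = |4.0 - 2.6| = 1.4
Average = (4.0 + 2.6) / 2 = 3.30


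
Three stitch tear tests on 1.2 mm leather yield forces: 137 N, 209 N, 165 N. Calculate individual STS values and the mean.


STS1 = 114.2 N/mm
STS2 = 174.2 N/mm
STS3 = 137.5 N/mm
Mean = 142.0 N/mm

STS1 = 137 / 1.2 = 114.2 N/mm
STS2 = 209 / 1.2 = 174.2 N/mm
STS3 = 165 / 1.2 = 137.5 N/mm
Mean = (114.2 + 174.2 + 137.5) / 3 = 142.0 N/mm


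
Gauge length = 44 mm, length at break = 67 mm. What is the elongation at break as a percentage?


52.3%

Extension = 67 - 44 = 23 mm
Elongation = 23 / 44 x 100 = 52.3%


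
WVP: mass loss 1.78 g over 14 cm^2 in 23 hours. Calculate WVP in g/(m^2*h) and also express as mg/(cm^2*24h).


WVP = 1.78 / (14 x 23) x 10000 = 55.28 g/(m^2*h)
Mass loss in mg = 1.78 x 1000 = 1780 mg
Per cm^2 per 24h in mg: 1780 x 24 / (14 x 23) = 42720 / 322 = 132.67 mg/(cm^2*24h)


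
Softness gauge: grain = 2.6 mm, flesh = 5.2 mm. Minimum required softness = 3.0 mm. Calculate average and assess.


Average = (2.6 + 5.2) / 2 = 3.90 mm
Minimum = 3.0 mm
Meets requirement: Yes


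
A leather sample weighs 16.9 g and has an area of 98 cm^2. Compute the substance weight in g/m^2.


Substance weight = mass / area x 10000
SW = 16.9 / 98 x 10000
SW = 1724.5 g/m^2


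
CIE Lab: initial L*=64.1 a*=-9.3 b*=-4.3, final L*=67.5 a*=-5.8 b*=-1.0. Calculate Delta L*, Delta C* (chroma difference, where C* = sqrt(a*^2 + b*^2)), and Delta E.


Delta L* = 67.5 - 64.1 = 3.4
C1* = sqrt((-9.3)^2 + (-4.3)^2) = 10.246
C2* = sqrt((-5.8)^2 + (-1.0)^2) = 5.886
Delta C* = 5.886 - 10.246 = -4.36
Delta E = sqrt((3.4)^2 + (3.5)^2 + (3.3)^2) = 5.89


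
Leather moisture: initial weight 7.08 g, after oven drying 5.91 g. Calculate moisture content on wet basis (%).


Moisture = 7.08 - 5.91 = 1.17 g
MC = 1.17 / 7.08 x 100 = 16.5%


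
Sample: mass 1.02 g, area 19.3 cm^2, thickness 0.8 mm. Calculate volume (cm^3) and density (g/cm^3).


Volume = 1.544 cm^3
Density = 0.661 g/cm^3

Thickness in cm = 0.8 / 10 = 0.08 cm
Volume = 19.3 x 0.08 = 1.544 cm^3
Density = 1.02 / 1.544 = 0.661 g/cm^3


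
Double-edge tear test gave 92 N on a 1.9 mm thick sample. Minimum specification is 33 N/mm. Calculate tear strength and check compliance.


Tear strength = 92 / 1.9 = 48.4 N/mm
Required minimum = 33 N/mm
Compliant: Yes


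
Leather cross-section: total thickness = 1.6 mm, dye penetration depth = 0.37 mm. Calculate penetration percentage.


23.1%

Penetration% = 0.37 / 1.6 x 100
Penetration = 23.1%


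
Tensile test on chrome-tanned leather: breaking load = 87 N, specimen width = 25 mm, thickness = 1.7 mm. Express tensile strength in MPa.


2.05 MPa

Cross-section = 25 x 1.7 = 42.5 mm^2
TS = 87 / 42.5 = 2.05 MPa
(1 N/mm^2 = 1 MPa)


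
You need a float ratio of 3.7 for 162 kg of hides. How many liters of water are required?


599.4 L

Water = hide weight x target ratio
Water = 162 x 3.7 = 599.4 L


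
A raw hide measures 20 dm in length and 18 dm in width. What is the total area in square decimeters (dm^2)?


360 dm^2


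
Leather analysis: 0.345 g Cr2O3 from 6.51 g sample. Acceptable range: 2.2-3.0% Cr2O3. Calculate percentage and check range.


Cr2O3% = 0.345 / 6.51 x 100 = 5.30%
Acceptable range: 2.2 to 3.0%
Within range: No


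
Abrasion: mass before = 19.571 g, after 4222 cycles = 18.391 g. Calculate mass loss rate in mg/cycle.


0.279 mg/cycle

Mass loss = 19.571 - 18.391 = 1.180 g
Rate = 1.180 / 4222 x 1000 = 0.279 mg/cycle


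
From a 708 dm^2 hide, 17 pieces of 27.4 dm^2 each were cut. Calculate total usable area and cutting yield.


Total usable = 17 x 27.4 = 465.8 dm^2
Yield = 465.8 / 708 x 100 = 65.8%


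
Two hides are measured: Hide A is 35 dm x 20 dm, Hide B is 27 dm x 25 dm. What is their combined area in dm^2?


1375 dm^2


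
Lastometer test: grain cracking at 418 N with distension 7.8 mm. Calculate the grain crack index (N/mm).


Grain crack index = force / distension
Index = 418 / 7.8 = 53.6 N/mm


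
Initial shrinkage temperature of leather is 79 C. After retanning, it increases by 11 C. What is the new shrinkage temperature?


New Ts = 79 + 11 = 90 C


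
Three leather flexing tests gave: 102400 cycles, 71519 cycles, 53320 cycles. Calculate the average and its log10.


Average = (102400 + 71519 + 53320) / 3 = 75746 cycles
log10(75746) = 4.88


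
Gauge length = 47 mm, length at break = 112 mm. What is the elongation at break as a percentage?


138.3%


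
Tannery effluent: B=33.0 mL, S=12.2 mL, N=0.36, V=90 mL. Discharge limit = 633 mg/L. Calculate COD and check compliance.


COD = (33.0 - 12.2) x 0.36 x 8000 / 90 = 665.6 mg/L
Limit: 633 mg/L
Compliant: No


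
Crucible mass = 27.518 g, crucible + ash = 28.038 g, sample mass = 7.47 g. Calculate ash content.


Ash mass = 28.038 - 27.518 = 0.520 g
Ash% = 0.520 / 7.47 x 100 = 6.96%


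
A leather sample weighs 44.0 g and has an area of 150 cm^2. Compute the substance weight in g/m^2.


2933.3 g/m^2

Substance weight = mass / area x 10000
SW = 44.0 / 150 x 10000
SW = 2933.3 g/m^2


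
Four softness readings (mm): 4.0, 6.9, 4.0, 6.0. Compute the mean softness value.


5.23 mm

Sum = 4.0 + 6.9 + 4.0 + 6.0
Mean = 20.9 / 4 = 5.23 mm


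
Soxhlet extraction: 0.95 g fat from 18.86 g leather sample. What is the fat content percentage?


Fat content = 0.95 / 18.86 x 100
Fat = 5.0%


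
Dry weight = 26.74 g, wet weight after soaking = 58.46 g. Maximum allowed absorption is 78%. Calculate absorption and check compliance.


Absorption = 118.6%
Compliant: No

WA = (58.46 - 26.74) / 26.74 x 100 = 118.6%
Maximum allowed: 78%
Compliant: No


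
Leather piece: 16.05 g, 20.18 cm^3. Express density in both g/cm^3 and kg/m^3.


Density = 16.05 / 20.18 = 0.795 g/cm^3
Convert: 0.795 x 1000 = 795 kg/m^3


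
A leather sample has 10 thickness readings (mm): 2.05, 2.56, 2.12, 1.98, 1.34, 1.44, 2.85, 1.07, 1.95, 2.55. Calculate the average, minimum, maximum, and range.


Average = 1.99 mm
Min = 1.07 mm
Max = 2.85 mm
Range = 1.78 mm


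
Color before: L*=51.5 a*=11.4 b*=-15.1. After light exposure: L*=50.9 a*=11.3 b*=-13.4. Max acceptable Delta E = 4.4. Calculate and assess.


dL = -0.6, da = -0.1, db = 1.7
dE = sqrt((-0.6)^2 + (-0.1)^2 + (1.7)^2) = 1.81
Max = 4.4
Passes: Yes


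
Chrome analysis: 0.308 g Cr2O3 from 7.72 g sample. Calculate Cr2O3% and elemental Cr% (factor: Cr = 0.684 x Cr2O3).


Cr2O3% = 0.308 / 7.72 x 100 = 3.99%
Cr% = 3.99 x 0.684 = 2.73%


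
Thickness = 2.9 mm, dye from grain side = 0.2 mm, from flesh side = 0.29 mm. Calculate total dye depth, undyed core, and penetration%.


Total dyed = 0.2 + 0.29 = 0.49 mm
Undyed core = 2.9 - 0.49 = 2.41 mm
Penetration = 0.49 / 2.9 x 100 = 16.9%


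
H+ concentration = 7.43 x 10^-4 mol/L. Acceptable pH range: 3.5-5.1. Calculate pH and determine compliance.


pH = 3.13
Compliant: No

pH = -log10(7.43 x 10^-4) = 3.13
Range: 3.5 to 5.1
Compliant: No


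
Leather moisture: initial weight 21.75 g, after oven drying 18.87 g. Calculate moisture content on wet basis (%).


13.2%

Moisture = 21.75 - 18.87 = 2.88 g
MC = 2.88 / 21.75 x 100 = 13.2%


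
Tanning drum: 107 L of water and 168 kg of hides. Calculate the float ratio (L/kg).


Float ratio = water / hide weight
Ratio = 107 / 168 = 0.6


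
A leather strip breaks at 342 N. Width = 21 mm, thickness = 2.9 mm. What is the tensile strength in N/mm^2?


Cross-sectional area = 21 x 2.9 = 60.9 mm^2
Tensile strength = 342 / 60.9 = 5.62 N/mm^2


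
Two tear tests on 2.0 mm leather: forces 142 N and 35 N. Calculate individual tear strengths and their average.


Tear 1 = 142 / 2.0 = 71.0 N/mm
Tear 2 = 35 / 2.0 = 17.5 N/mm
Average = (71.0 + 17.5) / 2 = 44.3 N/mm


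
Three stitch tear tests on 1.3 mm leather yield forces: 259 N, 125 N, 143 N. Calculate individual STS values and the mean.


STS1 = 259 / 1.3 = 199.2 N/mm
STS2 = 125 / 1.3 = 96.2 N/mm
STS3 = 143 / 1.3 = 110.0 N/mm
Mean = (199.2 + 96.2 + 110.0) / 3 = 135.1 N/mm


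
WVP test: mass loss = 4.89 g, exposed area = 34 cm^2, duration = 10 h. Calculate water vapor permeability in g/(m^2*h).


WVP = mass_loss / (area x time) x 10000
WVP = 4.89 / (34 x 10) x 10000
WVP = 4.89 / 340 x 10000 = 143.82 g/(m^2*h)


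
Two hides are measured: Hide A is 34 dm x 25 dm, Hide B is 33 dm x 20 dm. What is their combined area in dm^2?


1510 dm^2

Hide A area = 34 x 25 = 850 dm^2
Hide B area = 33 x 20 = 660 dm^2
Total = 850 + 660 = 1510 dm^2


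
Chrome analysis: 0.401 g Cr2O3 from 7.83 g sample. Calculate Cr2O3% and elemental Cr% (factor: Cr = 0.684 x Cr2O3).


Cr2O3 = 5.12%
Cr = 3.50%

Cr2O3% = 0.401 / 7.83 x 100 = 5.12%
Cr% = 5.12 x 0.684 = 3.50%


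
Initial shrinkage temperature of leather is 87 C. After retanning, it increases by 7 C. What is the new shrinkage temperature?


94 C

New Ts = 87 + 7 = 94 C


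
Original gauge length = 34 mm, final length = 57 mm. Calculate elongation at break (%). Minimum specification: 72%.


Elongation = 67.6%
Meets spec: No

Extension = 57 - 34 = 23 mm
Elongation = 23 / 34 x 100 = 67.6%
Minimum required: 72%
Meets specification: No


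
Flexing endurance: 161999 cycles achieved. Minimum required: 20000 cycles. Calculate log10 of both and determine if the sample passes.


log10(161999) = 5.21
log10(20000) = 4.30
Passes: Yes


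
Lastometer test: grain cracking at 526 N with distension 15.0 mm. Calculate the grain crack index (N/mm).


Grain crack index = force / distension
Index = 526 / 15.0 = 35.1 N/mm


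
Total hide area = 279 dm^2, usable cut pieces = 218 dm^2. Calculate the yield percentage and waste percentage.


Yield = 218 / 279 x 100 = 78.1%
Waste = 279 - 218 = 61 dm^2
Waste% = 100 - 78.1 = 21.9%


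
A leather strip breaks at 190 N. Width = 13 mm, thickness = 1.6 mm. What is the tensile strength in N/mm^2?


Cross-sectional area = 13 x 1.6 = 20.8 mm^2
Tensile strength = 190 / 20.8 = 9.13 N/mm^2


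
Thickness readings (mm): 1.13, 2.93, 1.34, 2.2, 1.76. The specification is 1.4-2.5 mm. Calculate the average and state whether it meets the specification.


Sum = 9.36
Average = 9.36 / 5 = 1.87 mm
Specification range: 1.4 to 2.5 mm
Within spec: Yes


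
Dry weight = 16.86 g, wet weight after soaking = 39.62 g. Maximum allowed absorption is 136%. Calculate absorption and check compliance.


WA = (39.62 - 16.86) / 16.86 x 100 = 135.0%
Maximum allowed: 136%
Compliant: Yes


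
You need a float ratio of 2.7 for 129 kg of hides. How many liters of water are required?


Water = hide weight x target ratio
Water = 129 x 2.7 = 348.3 L


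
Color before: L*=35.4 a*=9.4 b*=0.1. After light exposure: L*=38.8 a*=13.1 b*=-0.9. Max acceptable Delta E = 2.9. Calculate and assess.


Delta E = 5.12
Passes: No

dL = 3.4, da = 3.7, db = -1.0
dE = sqrt((3.4)^2 + (3.7)^2 + (-1.0)^2) = 5.12
Max = 2.9
Passes: No


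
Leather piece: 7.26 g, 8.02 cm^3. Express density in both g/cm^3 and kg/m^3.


0.905 g/cm^3
905 kg/m^3

Density = 7.26 / 8.02 = 0.905 g/cm^3
Convert: 0.905 x 1000 = 905 kg/m^3


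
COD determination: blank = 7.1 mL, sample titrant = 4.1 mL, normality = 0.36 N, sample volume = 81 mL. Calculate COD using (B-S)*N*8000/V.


106.7 mg/L

COD = (7.1 - 4.1) x 0.36 x 8000 / 81
COD = 3.0 x 0.36 x 8000 / 81
COD = 106.7 mg/L


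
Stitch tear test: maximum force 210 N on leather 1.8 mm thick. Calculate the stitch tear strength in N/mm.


Stitch tear strength = force / thickness
STS = 210 / 1.8 = 116.7 N/mm


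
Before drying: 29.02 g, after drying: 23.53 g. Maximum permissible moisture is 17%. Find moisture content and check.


Moisture content = 18.9%
Acceptable: No

MC = (29.02 - 23.53) / 29.02 x 100 = 18.9%
Maximum: 17%
Acceptable: No


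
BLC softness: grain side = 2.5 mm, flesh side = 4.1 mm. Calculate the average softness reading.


Average = (2.5 + 4.1) / 2
Average = 3.30 mm


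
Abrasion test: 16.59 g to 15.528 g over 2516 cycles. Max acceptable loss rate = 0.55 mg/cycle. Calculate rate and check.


Rate = 0.422 mg/cycle
Passes: Yes


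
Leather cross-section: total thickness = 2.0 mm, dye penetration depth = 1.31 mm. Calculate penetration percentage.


65.5%


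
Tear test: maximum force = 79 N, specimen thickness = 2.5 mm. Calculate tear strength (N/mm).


31.6 N/mm

Tear strength = force / thickness
Tear = 79 / 2.5 = 31.6 N/mm


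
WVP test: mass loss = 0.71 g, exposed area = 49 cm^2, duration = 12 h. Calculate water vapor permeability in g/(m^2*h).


12.07 g/(m^2*h)

WVP = mass_loss / (area x time) x 10000
WVP = 0.71 / (49 x 12) x 10000
WVP = 0.71 / 588 x 10000 = 12.07 g/(m^2*h)


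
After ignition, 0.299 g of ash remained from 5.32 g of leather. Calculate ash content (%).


5.62%


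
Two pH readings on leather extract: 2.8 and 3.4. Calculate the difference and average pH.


Difference = 0.6
Average pH = 3.10

Difference = |2.8 - 3.4| = 0.6
Average = (2.8 + 3.4) / 2 = 3.10


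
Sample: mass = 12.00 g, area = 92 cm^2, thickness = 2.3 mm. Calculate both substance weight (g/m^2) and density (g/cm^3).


SW = 12.00 / 92 x 10000 = 1304.3 g/m^2
Volume = 92 x 2.3 / 10 = 21.16 cm^3
Density = 12.00 / 21.16 = 0.567 g/cm^3


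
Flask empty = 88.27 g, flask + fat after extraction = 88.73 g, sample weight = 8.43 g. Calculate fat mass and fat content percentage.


Fat mass = 0.46 g
Fat content = 5.5%


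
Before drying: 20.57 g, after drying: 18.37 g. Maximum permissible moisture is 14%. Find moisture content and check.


MC = (20.57 - 18.37) / 20.57 x 100 = 10.7%
Maximum: 14%
Acceptable: Yes


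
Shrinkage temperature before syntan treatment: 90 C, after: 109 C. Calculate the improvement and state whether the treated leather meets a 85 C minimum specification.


Improvement = 19 C
Meets 85 C spec: Yes


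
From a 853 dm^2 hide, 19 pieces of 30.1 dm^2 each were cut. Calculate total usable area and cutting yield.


Usable area = 571.9 dm^2
Yield = 67.0%


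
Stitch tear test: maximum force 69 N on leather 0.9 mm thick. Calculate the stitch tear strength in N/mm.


Stitch tear strength = force / thickness
STS = 69 / 0.9 = 76.7 N/mm


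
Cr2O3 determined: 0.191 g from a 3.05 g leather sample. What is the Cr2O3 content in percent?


6.26%


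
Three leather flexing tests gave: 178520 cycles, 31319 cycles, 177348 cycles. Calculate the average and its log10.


Average = (178520 + 31319 + 177348) / 3 = 129062 cycles
log10(129062) = 5.11


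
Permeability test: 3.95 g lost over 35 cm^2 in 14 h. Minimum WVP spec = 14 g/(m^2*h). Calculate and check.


WVP = 3.95 / (35 x 14) x 10000 = 80.61 g/(m^2*h)
Minimum: 14 g/(m^2*h)
Meets spec: Yes


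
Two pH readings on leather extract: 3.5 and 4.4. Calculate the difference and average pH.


Difference = |3.5 - 4.4| = 0.9
Average = (3.5 + 4.4) / 2 = 3.95


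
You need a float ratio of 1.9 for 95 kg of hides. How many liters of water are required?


180.5 L


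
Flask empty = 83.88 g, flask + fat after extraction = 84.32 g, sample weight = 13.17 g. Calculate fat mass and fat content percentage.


Fat mass = 0.44 g
Fat content = 3.3%

Fat mass = 84.32 - 83.88 = 0.44 g
Fat% = 0.44 / 13.17 x 100 = 3.3%


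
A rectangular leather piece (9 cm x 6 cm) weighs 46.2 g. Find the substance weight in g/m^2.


Area = 9 x 6 = 54 cm^2
SW = 46.2 / 54 x 10000 = 8555.6 g/m^2


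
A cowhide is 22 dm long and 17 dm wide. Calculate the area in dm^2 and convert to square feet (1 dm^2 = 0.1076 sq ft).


Area = 22 x 17 = 374 dm^2
Conversion: 374 x 0.1076 = 40.24 sq ft


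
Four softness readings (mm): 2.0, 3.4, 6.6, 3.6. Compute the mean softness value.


3.90 mm


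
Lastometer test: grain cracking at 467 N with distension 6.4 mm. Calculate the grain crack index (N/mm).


73.0 N/mm

Grain crack index = force / distension
Index = 467 / 6.4 = 73.0 N/mm


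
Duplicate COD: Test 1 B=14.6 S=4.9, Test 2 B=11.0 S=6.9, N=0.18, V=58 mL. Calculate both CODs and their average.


COD1 = 240.8 mg/L
COD2 = 101.8 mg/L
Average = 171.3 mg/L

COD1 = (14.6 - 4.9) x 0.18 x 8000 / 58 = 240.8 mg/L
COD2 = (11.0 - 6.9) x 0.18 x 8000 / 58 = 101.8 mg/L
Average = (240.8 + 101.8) / 2 = 171.3 mg/L


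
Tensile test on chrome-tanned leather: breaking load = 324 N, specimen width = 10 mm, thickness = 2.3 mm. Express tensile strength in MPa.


Cross-section = 10 x 2.3 = 23.0 mm^2
TS = 324 / 23.0 = 14.09 MPa
(1 N/mm^2 = 1 MPa)


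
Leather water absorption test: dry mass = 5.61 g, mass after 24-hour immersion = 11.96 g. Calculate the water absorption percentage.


113.2%

Water absorbed = 11.96 - 5.61 = 6.35 g
WA% = 6.35 / 5.61 x 100 = 113.2%


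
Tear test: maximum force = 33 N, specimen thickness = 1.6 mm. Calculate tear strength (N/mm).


20.6 N/mm


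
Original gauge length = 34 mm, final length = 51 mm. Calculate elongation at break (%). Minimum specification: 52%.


Elongation = 50.0%
Meets spec: No


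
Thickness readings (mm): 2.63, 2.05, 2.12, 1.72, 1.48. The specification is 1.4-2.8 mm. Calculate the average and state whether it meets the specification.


Sum = 10.00
Average = 10.00 / 5 = 2.00 mm
Specification range: 1.4 to 2.8 mm
Within spec: Yes


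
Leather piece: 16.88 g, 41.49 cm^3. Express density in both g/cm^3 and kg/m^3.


0.407 g/cm^3
407 kg/m^3

Density = 16.88 / 41.49 = 0.407 g/cm^3
Convert: 0.407 x 1000 = 407 kg/m^3


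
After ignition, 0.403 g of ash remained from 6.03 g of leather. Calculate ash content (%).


6.68%

Ash% = 0.403 / 6.03 x 100
Ash% = 6.68%
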